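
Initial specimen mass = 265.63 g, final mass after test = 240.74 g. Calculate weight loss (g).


Weight loss = initial − final
WL = 265.63 − 240.74 = 24.89 g

24.89 g


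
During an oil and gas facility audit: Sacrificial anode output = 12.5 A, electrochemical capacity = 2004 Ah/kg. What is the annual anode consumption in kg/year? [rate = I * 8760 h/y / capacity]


Annual consumption = current * hours per year / capacity
Rate = 12.5 * 8760 / 2004 = 54.6 kg/year

54.6 kg/year


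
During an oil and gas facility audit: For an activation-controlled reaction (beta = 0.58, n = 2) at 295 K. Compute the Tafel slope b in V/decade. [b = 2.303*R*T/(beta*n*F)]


Apply the Tafel slope relation: b = 2.303*R*T/(beta*n*F)
Numerator: 2.303 * 8.314 * 295 = 5648.41
Denominator: 0.58 * 2 * 96485 = 111922.6
b = 5648.41 / 111922.6 = 0.05 V/decade

0.05 V/decade


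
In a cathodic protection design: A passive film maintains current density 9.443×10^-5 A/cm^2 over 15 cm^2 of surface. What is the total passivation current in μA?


I = i_pass * A, then convert A → μA (×10^6)
I = 9.443×10^-5 * 15 * 10^6 = 1416.45 μA

1416.45 μA


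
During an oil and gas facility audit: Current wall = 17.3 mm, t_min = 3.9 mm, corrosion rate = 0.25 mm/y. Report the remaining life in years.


Apply the remaining-life relation: RL = (t_current − t_min) / CR
RL = (17.3 − 3.9) / 0.25 = 13.4 / 0.25 = 53.6 years

53.6 years


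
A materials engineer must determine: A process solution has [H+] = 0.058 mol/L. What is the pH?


pH = −log10[H+]
pH = −log10(0.058) = 1.24

1.24


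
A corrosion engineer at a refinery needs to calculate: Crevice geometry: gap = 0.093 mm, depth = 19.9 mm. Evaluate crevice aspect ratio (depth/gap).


Aspect ratio = depth / gap
Ratio = 19.9 / 0.093 = 214.0

214.0


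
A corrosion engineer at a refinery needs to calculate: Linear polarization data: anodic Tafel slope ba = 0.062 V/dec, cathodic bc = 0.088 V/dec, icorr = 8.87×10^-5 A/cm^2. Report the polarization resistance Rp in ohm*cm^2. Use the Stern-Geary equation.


Apply the Stern-Geary equation: Rp = ba*bc / (2.303*icorr*(ba+bc))
ba*bc = 0.062*0.088 = 0.005456
ba+bc = 0.15; 2.303*icorr*(ba+bc) = 2.303*8.87×10^-5*0.15 = 3.0641415×10^-5
Rp = 0.005456 / 3.0641415×10^-5 = 178.06 ohm*cm^2

178.06 ohm*cm^2


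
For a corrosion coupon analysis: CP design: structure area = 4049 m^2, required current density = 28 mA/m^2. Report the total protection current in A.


I = area * current density, then convert mA → A (÷1000)
I = 4049 * 28 / 1000 = 113.37 A

113.37 A


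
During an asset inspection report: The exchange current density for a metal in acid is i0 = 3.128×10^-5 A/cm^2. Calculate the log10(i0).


i0 = 3.128×10^-5 A/cm^2
log10(i0) = -4.505

-4.505


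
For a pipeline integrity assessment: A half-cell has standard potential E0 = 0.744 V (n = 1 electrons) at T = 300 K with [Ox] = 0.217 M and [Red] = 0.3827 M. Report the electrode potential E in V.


Apply the Nernst equation: E = E0 + (RT/nF)*ln([Ox]/[Red])
Step 1: RT/nF = 8.314*300/(1*96485) = 0.02585065 V
Step 2: [Ox]/[Red] = 0.217/0.3827 = 0.567024
Step 3: ln(0.567024) = -0.567354
Step 4: correction = 0.02585065 * -0.567354 = -0.0147 V
E = 0.744 + -0.0147 = 0.7293 V

0.7293 V


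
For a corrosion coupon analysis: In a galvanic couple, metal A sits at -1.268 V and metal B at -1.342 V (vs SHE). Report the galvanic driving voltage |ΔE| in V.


Driving voltage is the absolute potential difference.
|ΔE| = |-1.268 − (-1.342)| = 0.074 V

0.074 V


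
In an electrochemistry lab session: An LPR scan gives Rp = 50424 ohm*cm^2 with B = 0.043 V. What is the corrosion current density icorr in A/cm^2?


Apply the Stern-Geary relation: icorr = B / Rp
icorr = 0.043 / 50424 = 8.528×10^-7 A/cm^2

8.528×10^-7 A/cm^2


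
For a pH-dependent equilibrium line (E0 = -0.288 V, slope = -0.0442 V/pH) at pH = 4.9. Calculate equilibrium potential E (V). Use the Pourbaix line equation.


Apply the Pourbaix line equation: E = E0 + slope*pH
E = -0.288 + (-0.0442)*4.9 = -0.288 + (-0.21658) = -0.50458 V
Rounded to 4 decimal places: E = -0.5046 V

-0.5046 V


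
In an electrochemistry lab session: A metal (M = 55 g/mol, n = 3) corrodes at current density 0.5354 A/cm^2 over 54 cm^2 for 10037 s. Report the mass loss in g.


Apply Faraday's law: m = i*A*t*M / (n*F)
Total charge passed Q = i*A*t = 0.5354*54*10037 = 290185.7292 C
m = Q*M/(n*F) = 290185.7292*55/(3*96485) = 55.139 g

55.139 g


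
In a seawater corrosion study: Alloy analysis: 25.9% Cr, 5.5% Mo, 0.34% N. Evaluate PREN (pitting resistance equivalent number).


Apply the PREN formula: PREN = Cr + 3.3*Mo + 16*N
PREN = 25.9 + 3.3*5.5 + 16*0.34
PREN = 25.9 + 18.15 + 5.44 = 49.49

49.49


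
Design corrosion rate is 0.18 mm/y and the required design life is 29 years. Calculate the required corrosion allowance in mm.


Corrosion allowance = CR × design life
CA = 0.18 * 29 = 5.22 mm

5.22 mm


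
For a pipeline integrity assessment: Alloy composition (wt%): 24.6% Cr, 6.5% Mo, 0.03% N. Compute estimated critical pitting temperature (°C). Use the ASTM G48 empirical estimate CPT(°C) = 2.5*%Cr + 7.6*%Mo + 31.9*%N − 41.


Apply the ASTM G48 empirical CPT estimate: CPT(°C) = 2.5*%Cr + 7.6*%Mo + 31.9*%N − 41
2.5*24.6 = 61.5; 7.6*6.5 = 49.4; 31.9*0.03 = 0.957
CPT = 61.5 + 49.4 + 0.957 − 41 = 70.857 °C
Rounded to 0.1 °C: CPT ≈ 70.9 °C

70.9 °C


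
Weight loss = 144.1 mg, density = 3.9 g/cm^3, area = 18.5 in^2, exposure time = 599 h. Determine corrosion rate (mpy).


Apply the mpy weight-loss relation: CR = 534 * W / (D * A * T)
Numerator: 534 * 144.1 = 76949.4
Denominator: 3.9 * 18.5 * 599 = 43217.85
CR = 76949.4 / 43217.85 = 1.781 mpy

1.781 mpy


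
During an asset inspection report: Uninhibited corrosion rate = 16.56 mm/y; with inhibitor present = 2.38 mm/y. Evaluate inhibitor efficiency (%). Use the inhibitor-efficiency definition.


Apply the inhibitor-efficiency definition: IE = (CR_blank − CR_inh)/CR_blank × 100
IE = (16.56 − 2.38) / 16.56 × 100
IE = 14.18 / 16.56 × 100 = 85.6 %

85.6 %


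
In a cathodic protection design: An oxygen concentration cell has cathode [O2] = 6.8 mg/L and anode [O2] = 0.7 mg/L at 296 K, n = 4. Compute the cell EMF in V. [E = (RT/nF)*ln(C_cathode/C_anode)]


Apply the Nernst concentration-cell relation: E = (RT/nF)*ln(C_cathode/C_anode)
RT/nF = 8.314*296/(4*96485) = 0.00637649 V
ln(6.8/0.7) = 2.2736
E = 0.00637649 * 2.2736 = 0.0145 V

0.0145 V


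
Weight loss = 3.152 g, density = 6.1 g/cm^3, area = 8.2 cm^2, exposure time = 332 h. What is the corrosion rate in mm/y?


Apply the mm/y weight-loss relation: CR = 87600 * W / (D * A * T)
Numerator: 87600 * 3.152 = 276115.2
Denominator: 6.1 * 8.2 * 332 = 16606.64
CR = 276115.2 / 16606.64 = 16.6268 mm/y

16.6268 mm/y


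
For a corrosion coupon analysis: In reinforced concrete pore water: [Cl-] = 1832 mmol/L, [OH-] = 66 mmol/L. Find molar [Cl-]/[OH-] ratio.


Threshold parameter = [Cl-] / [OH-] (molar basis; both in mmol/L, so units cancel)
Ratio = 1832 / 66 = 27.76

27.76


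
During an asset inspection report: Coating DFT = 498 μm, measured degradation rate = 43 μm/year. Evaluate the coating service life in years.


Service life = thickness / degradation rate
Life = 498 / 43 = 11.6 years

11.6 years


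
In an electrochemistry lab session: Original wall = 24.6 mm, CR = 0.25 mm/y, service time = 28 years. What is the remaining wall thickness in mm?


Remaining wall = original − CR × time
t = 24.6 − 0.25*28 = 24.6 − 7.0 = 17.6 mm

17.6 mm


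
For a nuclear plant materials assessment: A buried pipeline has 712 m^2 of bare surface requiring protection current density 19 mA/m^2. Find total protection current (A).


I = area * current density, then convert mA → A (÷1000)
I = 712 * 19 / 1000 = 13.53 A

13.53 A


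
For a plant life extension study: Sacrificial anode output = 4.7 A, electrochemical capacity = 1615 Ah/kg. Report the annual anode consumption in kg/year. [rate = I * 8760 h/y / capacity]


Annual consumption = current * hours per year / capacity
Rate = 4.7 * 8760 / 1615 = 25.5 kg/year

25.5 kg/year


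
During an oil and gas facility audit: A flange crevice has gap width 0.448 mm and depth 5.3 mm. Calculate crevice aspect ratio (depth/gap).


Aspect ratio = depth / gap
Ratio = 5.3 / 0.448 = 11.8

11.8


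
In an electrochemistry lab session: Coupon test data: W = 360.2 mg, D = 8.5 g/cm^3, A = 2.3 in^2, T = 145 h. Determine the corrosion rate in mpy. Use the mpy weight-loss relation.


Apply the mpy weight-loss relation: CR = 534 * W / (D * A * T)
Numerator: 534 * 360.2 = 192346.8
Denominator: 8.5 * 2.3 * 145 = 2834.75
CR = 192346.8 / 2834.75 = 67.853 mpy

67.853 mpy


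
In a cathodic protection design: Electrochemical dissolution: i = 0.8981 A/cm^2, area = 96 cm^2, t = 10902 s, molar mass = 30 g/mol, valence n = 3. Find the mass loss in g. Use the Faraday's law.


Apply Faraday's law: m = i*A*t*M / (n*F)
Total charge passed Q = i*A*t = 0.8981*96*10902 = 939944.2752 C
m = Q*M/(n*F) = 939944.2752*30/(3*96485) = 97.4187 g

97.4187 g


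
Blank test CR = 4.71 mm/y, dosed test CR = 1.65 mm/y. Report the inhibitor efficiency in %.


Apply the inhibitor-efficiency definition: IE = (CR_blank − CR_inh)/CR_blank × 100
IE = (4.71 − 1.65) / 4.71 × 100
IE = 3.06 / 4.71 × 100 = 65.0 %

65.0 %


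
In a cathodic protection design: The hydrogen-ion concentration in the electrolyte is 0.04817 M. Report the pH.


pH = −log10[H+]
pH = −log10(0.04817) = 1.32

1.32


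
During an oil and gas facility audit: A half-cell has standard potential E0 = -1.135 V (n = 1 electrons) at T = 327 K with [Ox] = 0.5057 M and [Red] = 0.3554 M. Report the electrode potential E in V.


Apply the Nernst equation: E = E0 + (RT/nF)*ln([Ox]/[Red])
Step 1: RT/nF = 8.314*327/(1*96485) = 0.02817721 V
Step 2: [Ox]/[Red] = 0.5057/0.3554 = 1.422904
Step 3: ln(1.422904) = 0.3527
Step 4: correction = 0.02817721 * 0.3527 = 0.0099 V
E = -1.135 + 0.0099 = -1.1251 V

-1.1251 V


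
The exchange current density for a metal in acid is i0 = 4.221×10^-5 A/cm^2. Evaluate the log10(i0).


i0 = 4.221×10^-5 A/cm^2
log10(i0) = -4.375

-4.375


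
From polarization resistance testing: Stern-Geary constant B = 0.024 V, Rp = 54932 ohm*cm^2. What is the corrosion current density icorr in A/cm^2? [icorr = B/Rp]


Apply the Stern-Geary relation: icorr = B / Rp
icorr = 0.024 / 54932 = 4.369×10^-7 A/cm^2

4.369×10^-7 A/cm^2


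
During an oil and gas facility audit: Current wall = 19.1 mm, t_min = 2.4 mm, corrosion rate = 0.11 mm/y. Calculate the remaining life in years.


Apply the remaining-life relation: RL = (t_current − t_min) / CR
RL = (19.1 − 2.4) / 0.11 = 16.7 / 0.11 = 151.8 years

151.8 years


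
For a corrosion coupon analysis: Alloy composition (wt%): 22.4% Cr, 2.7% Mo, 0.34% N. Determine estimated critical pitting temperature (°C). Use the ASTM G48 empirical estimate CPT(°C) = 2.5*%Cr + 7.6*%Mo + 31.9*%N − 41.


Apply the ASTM G48 empirical CPT estimate: CPT(°C) = 2.5*%Cr + 7.6*%Mo + 31.9*%N − 41
2.5*22.4 = 56; 7.6*2.7 = 20.52; 31.9*0.34 = 10.846
CPT = 56 + 20.52 + 10.846 − 41 = 46.366 °C
Rounded to 0.1 °C: CPT ≈ 46.4 °C

46.4 °C


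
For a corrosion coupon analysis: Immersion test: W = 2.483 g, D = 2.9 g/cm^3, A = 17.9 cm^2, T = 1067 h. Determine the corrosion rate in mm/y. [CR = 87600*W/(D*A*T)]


Apply the mm/y weight-loss relation: CR = 87600 * W / (D * A * T)
Numerator: 87600 * 2.483 = 217510.8
Denominator: 2.9 * 17.9 * 1067 = 55387.97
CR = 217510.8 / 55387.97 = 3.92704 mm/y

3.92704 mm/y


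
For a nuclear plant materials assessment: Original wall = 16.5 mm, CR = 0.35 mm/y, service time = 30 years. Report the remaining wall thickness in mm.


Remaining wall = original − CR × time
t = 16.5 − 0.35*30 = 16.5 − 10.5 = 6.0 mm

6.0 mm


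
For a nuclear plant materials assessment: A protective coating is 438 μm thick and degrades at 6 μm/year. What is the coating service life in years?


Service life = thickness / degradation rate
Life = 438 / 6 = 73.0 years

73.0 years


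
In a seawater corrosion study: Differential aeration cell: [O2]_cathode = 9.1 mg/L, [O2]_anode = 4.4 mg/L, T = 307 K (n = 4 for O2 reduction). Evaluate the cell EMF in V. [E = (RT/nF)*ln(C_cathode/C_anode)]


Apply the Nernst concentration-cell relation: E = (RT/nF)*ln(C_cathode/C_anode)
RT/nF = 8.314*307/(4*96485) = 0.00661346 V
ln(9.1/4.4) = 0.72667
E = 0.00661346 * 0.72667 = 0.00481 V

0.00481 V


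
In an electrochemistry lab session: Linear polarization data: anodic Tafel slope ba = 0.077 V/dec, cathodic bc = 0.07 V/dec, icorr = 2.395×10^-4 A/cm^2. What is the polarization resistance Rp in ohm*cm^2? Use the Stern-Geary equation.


Apply the Stern-Geary equation: Rp = ba*bc / (2.303*icorr*(ba+bc))
ba*bc = 0.077*0.07 = 0.00539
ba+bc = 0.147; 2.303*icorr*(ba+bc) = 2.303*2.395×10^-4*0.147 = 8.1080569×10^-5
Rp = 0.00539 / 8.1080569×10^-5 = 66.48 ohm*cm^2

66.48 ohm*cm^2


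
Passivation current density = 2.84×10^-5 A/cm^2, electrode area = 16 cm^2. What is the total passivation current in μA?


I = i_pass * A, then convert A → μA (×10^6)
I = 2.84×10^-5 * 16 * 10^6 = 454.4 μA

454.4 μA


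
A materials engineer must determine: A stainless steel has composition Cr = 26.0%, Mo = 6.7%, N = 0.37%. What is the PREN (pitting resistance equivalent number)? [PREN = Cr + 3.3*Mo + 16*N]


Apply the PREN formula: PREN = Cr + 3.3*Mo + 16*N
PREN = 26.0 + 3.3*6.7 + 16*0.37
PREN = 26.0 + 22.11 + 5.92 = 54.03

54.03


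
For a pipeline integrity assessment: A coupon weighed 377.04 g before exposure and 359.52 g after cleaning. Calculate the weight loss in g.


Weight loss = initial − final
WL = 377.04 − 359.52 = 17.52 g

17.52 g


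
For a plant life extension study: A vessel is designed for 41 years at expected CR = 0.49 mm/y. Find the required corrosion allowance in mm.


Corrosion allowance = CR × design life
CA = 0.49 * 41 = 20.09 mm

20.09 mm


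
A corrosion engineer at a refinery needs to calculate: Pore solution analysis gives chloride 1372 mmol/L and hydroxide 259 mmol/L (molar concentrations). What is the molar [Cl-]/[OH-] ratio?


Threshold parameter = [Cl-] / [OH-] (molar basis; both in mmol/L, so units cancel)
Ratio = 1372 / 259 = 5.3

5.3


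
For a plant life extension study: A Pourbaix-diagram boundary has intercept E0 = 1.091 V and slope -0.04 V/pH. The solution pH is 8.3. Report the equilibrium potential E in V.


Apply the Pourbaix line equation: E = E0 + slope*pH
E = 1.091 + (-0.04)*8.3 = 1.091 + (-0.332) = 0.759 V
Rounded to 4 decimal places: E = 0.7590 V

0.7590 V


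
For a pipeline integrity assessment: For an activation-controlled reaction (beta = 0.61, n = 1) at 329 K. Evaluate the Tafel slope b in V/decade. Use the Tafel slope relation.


Apply the Tafel slope relation: b = 2.303*R*T/(beta*n*F)
Numerator: 2.303 * 8.314 * 329 = 6299.41
Denominator: 0.61 * 1 * 96485 = 58855.85
b = 6299.41 / 58855.85 = 0.107 V/decade

0.107 V/decade


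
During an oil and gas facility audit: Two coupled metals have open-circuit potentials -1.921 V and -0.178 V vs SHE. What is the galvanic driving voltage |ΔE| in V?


Driving voltage is the absolute potential difference.
|ΔE| = |-1.921 − (-0.178)| = 1.743 V

1.743 V


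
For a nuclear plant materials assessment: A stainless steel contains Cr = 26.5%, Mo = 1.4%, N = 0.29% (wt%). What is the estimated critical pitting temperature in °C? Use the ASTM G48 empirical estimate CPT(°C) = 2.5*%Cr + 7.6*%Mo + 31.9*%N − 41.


Apply the ASTM G48 empirical CPT estimate: CPT(°C) = 2.5*%Cr + 7.6*%Mo + 31.9*%N − 41
2.5*26.5 = 66.25; 7.6*1.4 = 10.64; 31.9*0.29 = 9.251
CPT = 66.25 + 10.64 + 9.251 − 41 = 45.141 °C
Rounded to 0.1 °C: CPT ≈ 45.1 °C

45.1 °C


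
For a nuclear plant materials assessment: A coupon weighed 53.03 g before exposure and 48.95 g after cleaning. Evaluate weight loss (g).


Weight loss = initial − final
WL = 53.03 − 48.95 = 4.08 g

4.08 g


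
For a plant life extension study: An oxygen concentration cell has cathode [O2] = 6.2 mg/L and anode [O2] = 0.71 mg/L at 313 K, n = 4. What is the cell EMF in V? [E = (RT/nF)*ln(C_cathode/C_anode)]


Apply the Nernst concentration-cell relation: E = (RT/nF)*ln(C_cathode/C_anode)
RT/nF = 8.314*313/(4*96485) = 0.00674271 V
ln(6.2/0.71) = 2.16704
E = 0.00674271 * 2.16704 = 0.01461 V

0.01461 V


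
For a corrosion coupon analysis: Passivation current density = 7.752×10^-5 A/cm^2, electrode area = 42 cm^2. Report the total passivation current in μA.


I = i_pass * A, then convert A → μA (×10^6)
I = 7.752×10^-5 * 42 * 10^6 = 3255.84 μA

3255.84 μA


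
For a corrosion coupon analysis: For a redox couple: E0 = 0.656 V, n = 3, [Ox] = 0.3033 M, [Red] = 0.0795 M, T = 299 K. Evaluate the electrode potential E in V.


Apply the Nernst equation: E = E0 + (RT/nF)*ln([Ox]/[Red])
Step 1: RT/nF = 8.314*299/(3*96485) = 0.00858816 V
Step 2: [Ox]/[Red] = 0.3033/0.0795 = 3.815094
Step 3: ln(3.815094) = 1.338965
Step 4: correction = 0.00858816 * 1.338965 = 0.011 V
E = 0.656 + 0.011 = 0.667 V

0.667 V


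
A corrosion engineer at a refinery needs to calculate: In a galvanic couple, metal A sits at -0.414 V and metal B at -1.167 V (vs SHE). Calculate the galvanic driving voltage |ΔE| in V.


Driving voltage is the absolute potential difference.
|ΔE| = |-0.414 − (-1.167)| = 0.753 V

0.753 V


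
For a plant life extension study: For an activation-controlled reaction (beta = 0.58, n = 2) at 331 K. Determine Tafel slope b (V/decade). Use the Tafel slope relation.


Apply the Tafel slope relation: b = 2.303*R*T/(beta*n*F)
Numerator: 2.303 * 8.314 * 331 = 6337.7
Denominator: 0.58 * 2 * 96485 = 111922.6
b = 6337.7 / 111922.6 = 0.057 V/decade

0.057 V/decade


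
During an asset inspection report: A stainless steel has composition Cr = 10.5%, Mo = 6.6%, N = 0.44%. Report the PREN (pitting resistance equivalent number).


Apply the PREN formula: PREN = Cr + 3.3*Mo + 16*N
PREN = 10.5 + 3.3*6.6 + 16*0.44
PREN = 10.5 + 21.78 + 7.04 = 39.32

39.32


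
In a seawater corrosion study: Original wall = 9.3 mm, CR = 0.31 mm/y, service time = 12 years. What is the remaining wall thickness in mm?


Remaining wall = original − CR × time
t = 9.3 − 0.31*12 = 9.3 − 3.72 = 5.58 mm

5.58 mm


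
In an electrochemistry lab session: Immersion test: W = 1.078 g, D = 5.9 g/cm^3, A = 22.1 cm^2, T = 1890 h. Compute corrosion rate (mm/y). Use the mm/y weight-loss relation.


Apply the mm/y weight-loss relation: CR = 87600 * W / (D * A * T)
Numerator: 87600 * 1.078 = 94432.8
Denominator: 5.9 * 22.1 * 1890 = 246437.1
CR = 94432.8 / 246437.1 = 0.38319 mm/y

0.38319 mm/y


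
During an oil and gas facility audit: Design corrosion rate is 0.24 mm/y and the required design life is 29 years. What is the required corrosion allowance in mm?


Corrosion allowance = CR × design life
CA = 0.24 * 29 = 6.96 mm

6.96 mm


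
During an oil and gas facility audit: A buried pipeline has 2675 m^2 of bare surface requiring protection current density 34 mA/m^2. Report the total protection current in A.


I = area * current density, then convert mA → A (÷1000)
I = 2675 * 34 / 1000 = 90.95 A

90.95 A


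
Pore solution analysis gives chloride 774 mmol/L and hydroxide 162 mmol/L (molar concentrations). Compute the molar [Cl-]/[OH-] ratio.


Threshold parameter = [Cl-] / [OH-] (molar basis; both in mmol/L, so units cancel)
Ratio = 774 / 162 = 4.78

4.78


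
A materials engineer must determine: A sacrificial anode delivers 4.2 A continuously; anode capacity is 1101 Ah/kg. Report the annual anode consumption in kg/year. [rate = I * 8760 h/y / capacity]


Annual consumption = current * hours per year / capacity
Rate = 4.2 * 8760 / 1101 = 33.4 kg/year

33.4 kg/year


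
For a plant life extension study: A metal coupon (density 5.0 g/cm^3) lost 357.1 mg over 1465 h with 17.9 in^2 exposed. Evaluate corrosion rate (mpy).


Apply the mpy weight-loss relation: CR = 534 * W / (D * A * T)
Numerator: 534 * 357.1 = 190691.4
Denominator: 5.0 * 17.9 * 1465 = 131117.5
CR = 190691.4 / 131117.5 = 1.4544 mpy

1.4544 mpy


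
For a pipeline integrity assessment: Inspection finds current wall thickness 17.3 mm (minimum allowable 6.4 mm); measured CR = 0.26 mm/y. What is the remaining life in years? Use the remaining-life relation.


Apply the remaining-life relation: RL = (t_current − t_min) / CR
RL = (17.3 − 6.4) / 0.26 = 10.9 / 0.26 = 41.9 years

41.9 years


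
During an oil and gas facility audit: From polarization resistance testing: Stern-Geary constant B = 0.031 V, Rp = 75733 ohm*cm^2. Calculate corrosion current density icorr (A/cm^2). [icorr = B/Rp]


Apply the Stern-Geary relation: icorr = B / Rp
icorr = 0.031 / 75733 = 4.093×10^-7 A/cm^2

4.093×10^-7 A/cm^2


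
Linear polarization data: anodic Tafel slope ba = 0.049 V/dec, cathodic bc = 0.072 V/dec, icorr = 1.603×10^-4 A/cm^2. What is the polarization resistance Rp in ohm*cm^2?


Apply the Stern-Geary equation: Rp = ba*bc / (2.303*icorr*(ba+bc))
ba*bc = 0.049*0.072 = 0.003528
ba+bc = 0.121; 2.303*icorr*(ba+bc) = 2.303*1.603×10^-4*0.121 = 4.4669679×10^-5
Rp = 0.003528 / 4.4669679×10^-5 = 78.98 ohm*cm^2

78.98 ohm*cm^2


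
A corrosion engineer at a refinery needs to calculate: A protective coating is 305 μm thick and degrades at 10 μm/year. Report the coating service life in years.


Service life = thickness / degradation rate
Life = 305 / 10 = 30.5 years

30.5 years


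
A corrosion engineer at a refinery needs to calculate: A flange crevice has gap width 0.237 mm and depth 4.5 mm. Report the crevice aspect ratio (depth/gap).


Aspect ratio = depth / gap
Ratio = 4.5 / 0.237 = 19.0

19.0


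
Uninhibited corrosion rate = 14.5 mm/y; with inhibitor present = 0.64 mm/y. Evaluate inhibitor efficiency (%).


Apply the inhibitor-efficiency definition: IE = (CR_blank − CR_inh)/CR_blank × 100
IE = (14.5 − 0.64) / 14.5 × 100
IE = 13.86 / 14.5 × 100 = 95.6 %

95.6 %


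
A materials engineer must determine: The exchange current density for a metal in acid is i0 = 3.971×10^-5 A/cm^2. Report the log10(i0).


i0 = 3.971×10^-5 A/cm^2
log10(i0) = -4.401

-4.401


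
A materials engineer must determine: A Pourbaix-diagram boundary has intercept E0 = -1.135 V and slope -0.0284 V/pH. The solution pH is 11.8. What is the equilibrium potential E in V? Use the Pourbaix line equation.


Apply the Pourbaix line equation: E = E0 + slope*pH
E = -1.135 + (-0.0284)*11.8 = -1.135 + (-0.33512) = -1.47012 V
Rounded to 4 decimal places: E = -1.4701 V

-1.4701 V


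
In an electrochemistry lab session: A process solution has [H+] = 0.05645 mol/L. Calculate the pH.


pH = −log10[H+]
pH = −log10(0.05645) = 1.25

1.25


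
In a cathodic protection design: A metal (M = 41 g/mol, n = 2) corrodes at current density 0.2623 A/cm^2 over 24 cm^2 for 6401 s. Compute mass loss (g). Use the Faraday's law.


Apply Faraday's law: m = i*A*t*M / (n*F)
Total charge passed Q = i*A*t = 0.2623*24*6401 = 40295.5752 C
m = Q*M/(n*F) = 40295.5752*41/(2*96485) = 8.5615 g

8.5615 g


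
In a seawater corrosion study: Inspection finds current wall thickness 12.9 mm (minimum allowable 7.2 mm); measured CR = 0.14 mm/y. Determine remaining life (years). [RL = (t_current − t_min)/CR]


Apply the remaining-life relation: RL = (t_current − t_min) / CR
RL = (12.9 − 7.2) / 0.14 = 5.7 / 0.14 = 40.7 years

40.7 years


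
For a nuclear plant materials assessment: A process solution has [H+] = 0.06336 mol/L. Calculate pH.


pH = −log10[H+]
pH = −log10(0.06336) = 1.2

1.2


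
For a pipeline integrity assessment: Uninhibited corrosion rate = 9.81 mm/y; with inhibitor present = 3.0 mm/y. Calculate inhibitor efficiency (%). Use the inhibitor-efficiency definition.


Apply the inhibitor-efficiency definition: IE = (CR_blank − CR_inh)/CR_blank × 100
IE = (9.81 − 3.0) / 9.81 × 100
IE = 6.81 / 9.81 × 100 = 69.4 %

69.4 %


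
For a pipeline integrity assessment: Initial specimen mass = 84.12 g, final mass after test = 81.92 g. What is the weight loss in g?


Weight loss = initial − final
WL = 84.12 − 81.92 = 2.2 g

2.2 g


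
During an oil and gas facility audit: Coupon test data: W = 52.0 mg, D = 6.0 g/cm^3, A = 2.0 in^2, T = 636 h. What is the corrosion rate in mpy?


Apply the mpy weight-loss relation: CR = 534 * W / (D * A * T)
Numerator: 534 * 52.0 = 27768.0
Denominator: 6.0 * 2.0 * 636 = 7632.0
CR = 27768.0 / 7632.0 = 3.63836 mpy

3.63836 mpy


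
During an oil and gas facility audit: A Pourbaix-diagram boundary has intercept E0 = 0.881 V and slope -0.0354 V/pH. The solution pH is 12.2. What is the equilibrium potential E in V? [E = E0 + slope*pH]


Apply the Pourbaix line equation: E = E0 + slope*pH
E = 0.881 + (-0.0354)*12.2 = 0.881 + (-0.43188) = 0.44912 V
Rounded to 4 decimal places: E = 0.4491 V

0.4491 V


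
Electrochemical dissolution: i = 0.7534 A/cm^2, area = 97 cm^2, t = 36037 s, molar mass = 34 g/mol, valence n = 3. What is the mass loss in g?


Apply Faraday's law: m = i*A*t*M / (n*F)
Total charge passed Q = i*A*t = 0.7534*97*36037 = 2633576.7526 C
m = Q*M/(n*F) = 2633576.7526*34/(3*96485) = 309.3455 g

309.3455 g


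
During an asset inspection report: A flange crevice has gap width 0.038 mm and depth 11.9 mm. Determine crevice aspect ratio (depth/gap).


Aspect ratio = depth / gap
Ratio = 11.9 / 0.038 = 313.2

313.2


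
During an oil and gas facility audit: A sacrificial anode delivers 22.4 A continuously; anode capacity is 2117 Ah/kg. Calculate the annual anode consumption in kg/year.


Annual consumption = current * hours per year / capacity
Rate = 22.4 * 8760 / 2117 = 92.7 kg/year

92.7 kg/year


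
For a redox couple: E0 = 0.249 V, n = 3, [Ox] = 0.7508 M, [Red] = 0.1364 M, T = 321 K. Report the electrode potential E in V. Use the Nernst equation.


Apply the Nernst equation: E = E0 + (RT/nF)*ln([Ox]/[Red])
Step 1: RT/nF = 8.314*321/(3*96485) = 0.00922007 V
Step 2: [Ox]/[Red] = 0.7508/0.1364 = 5.504399
Step 3: ln(5.504399) = 1.705548
Step 4: correction = 0.00922007 * 1.705548 = 0.0157 V
E = 0.249 + 0.0157 = 0.2647 V

0.2647 V


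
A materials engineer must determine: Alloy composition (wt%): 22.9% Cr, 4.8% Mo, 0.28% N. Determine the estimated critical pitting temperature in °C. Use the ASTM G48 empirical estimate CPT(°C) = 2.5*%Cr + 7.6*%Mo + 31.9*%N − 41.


Apply the ASTM G48 empirical CPT estimate: CPT(°C) = 2.5*%Cr + 7.6*%Mo + 31.9*%N − 41
2.5*22.9 = 57.25; 7.6*4.8 = 36.48; 31.9*0.28 = 8.932
CPT = 57.25 + 36.48 + 8.932 − 41 = 61.662 °C
Rounded to 0.1 °C: CPT ≈ 61.7 °C

61.7 °C


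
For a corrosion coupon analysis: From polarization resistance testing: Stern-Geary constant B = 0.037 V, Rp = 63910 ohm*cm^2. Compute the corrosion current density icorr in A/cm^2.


Apply the Stern-Geary relation: icorr = B / Rp
icorr = 0.037 / 63910 = 5.789×10^-7 A/cm^2

5.789×10^-7 A/cm^2


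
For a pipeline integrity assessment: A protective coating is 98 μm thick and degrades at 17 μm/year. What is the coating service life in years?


Service life = thickness / degradation rate
Life = 98 / 17 = 5.8 years

5.8 years


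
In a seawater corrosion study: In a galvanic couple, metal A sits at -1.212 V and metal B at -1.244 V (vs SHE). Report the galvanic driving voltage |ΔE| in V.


Driving voltage is the absolute potential difference.
|ΔE| = |-1.212 − (-1.244)| = 0.032 V

0.032 V


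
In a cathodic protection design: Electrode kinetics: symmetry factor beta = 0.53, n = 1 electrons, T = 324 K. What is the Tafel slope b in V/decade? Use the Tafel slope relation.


Apply the Tafel slope relation: b = 2.303*R*T/(beta*n*F)
Numerator: 2.303 * 8.314 * 324 = 6203.67
Denominator: 0.53 * 1 * 96485 = 51137.05
b = 6203.67 / 51137.05 = 0.1213 V/decade

0.1213 V/decade


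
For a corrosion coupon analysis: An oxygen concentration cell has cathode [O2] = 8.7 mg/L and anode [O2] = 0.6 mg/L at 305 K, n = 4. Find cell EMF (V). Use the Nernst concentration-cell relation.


Apply the Nernst concentration-cell relation: E = (RT/nF)*ln(C_cathode/C_anode)
RT/nF = 8.314*305/(4*96485) = 0.00657037 V
ln(8.7/0.6) = 2.67415
E = 0.00657037 * 2.67415 = 0.01757 V

0.01757 V


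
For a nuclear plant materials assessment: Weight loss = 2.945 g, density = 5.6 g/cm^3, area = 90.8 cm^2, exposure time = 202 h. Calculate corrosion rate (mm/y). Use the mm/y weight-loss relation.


Apply the mm/y weight-loss relation: CR = 87600 * W / (D * A * T)
Numerator: 87600 * 2.945 = 257982.0
Denominator: 5.6 * 90.8 * 202 = 102712.96
CR = 257982.0 / 102712.96 = 2.51168 mm/y

2.51168 mm/y


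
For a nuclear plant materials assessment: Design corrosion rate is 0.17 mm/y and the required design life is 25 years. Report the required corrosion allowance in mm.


Corrosion allowance = CR × design life
CA = 0.17 * 25 = 4.25 mm

4.25 mm


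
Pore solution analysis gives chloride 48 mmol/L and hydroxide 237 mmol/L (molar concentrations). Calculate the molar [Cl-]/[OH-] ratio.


Threshold parameter = [Cl-] / [OH-] (molar basis; both in mmol/L, so units cancel)
Ratio = 48 / 237 = 0.2

0.2


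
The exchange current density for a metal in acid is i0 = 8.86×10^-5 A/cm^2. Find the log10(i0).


i0 = 8.86×10^-5 A/cm^2
log10(i0) = -4.053

-4.053


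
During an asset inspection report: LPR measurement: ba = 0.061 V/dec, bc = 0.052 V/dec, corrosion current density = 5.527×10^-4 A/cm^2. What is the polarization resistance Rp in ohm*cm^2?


Apply the Stern-Geary equation: Rp = ba*bc / (2.303*icorr*(ba+bc))
ba*bc = 0.061*0.052 = 0.003172
ba+bc = 0.113; 2.303*icorr*(ba+bc) = 2.303*5.527×10^-4*0.113 = 1.438341×10^-4
Rp = 0.003172 / 1.438341×10^-4 = 22.1 ohm*cm^2

22.1 ohm*cm^2


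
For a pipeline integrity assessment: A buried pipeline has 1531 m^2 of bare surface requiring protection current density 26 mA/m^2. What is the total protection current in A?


I = area * current density, then convert mA → A (÷1000)
I = 1531 * 26 / 1000 = 39.81 A

39.81 A


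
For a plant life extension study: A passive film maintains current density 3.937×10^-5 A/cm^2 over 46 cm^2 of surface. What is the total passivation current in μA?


I = i_pass * A, then convert A → μA (×10^6)
I = 3.937×10^-5 * 46 * 10^6 = 1811.02 μA

1811.02 μA


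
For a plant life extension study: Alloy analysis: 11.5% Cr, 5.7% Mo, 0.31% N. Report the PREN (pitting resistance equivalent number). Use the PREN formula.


Apply the PREN formula: PREN = Cr + 3.3*Mo + 16*N
PREN = 11.5 + 3.3*5.7 + 16*0.31
PREN = 11.5 + 18.81 + 4.96 = 35.27

35.27


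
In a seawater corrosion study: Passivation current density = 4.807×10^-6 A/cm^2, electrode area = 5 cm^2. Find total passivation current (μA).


I = i_pass * A, then convert A → μA (×10^6)
I = 4.807×10^-6 * 5 * 10^6 = 24.04 μA

24.04 μA


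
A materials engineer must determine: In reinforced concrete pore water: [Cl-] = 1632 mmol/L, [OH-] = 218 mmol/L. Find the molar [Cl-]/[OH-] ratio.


Threshold parameter = [Cl-] / [OH-] (molar basis; both in mmol/L, so units cancel)
Ratio = 1632 / 218 = 7.49

7.49


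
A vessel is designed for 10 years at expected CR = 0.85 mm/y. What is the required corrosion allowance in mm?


Corrosion allowance = CR × design life
CA = 0.85 * 10 = 8.5 mm

8.5 mm


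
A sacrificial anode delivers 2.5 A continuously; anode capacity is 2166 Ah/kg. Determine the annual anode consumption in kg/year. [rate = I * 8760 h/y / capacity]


Annual consumption = current * hours per year / capacity
Rate = 2.5 * 8760 / 2166 = 10.1 kg/year

10.1 kg/year


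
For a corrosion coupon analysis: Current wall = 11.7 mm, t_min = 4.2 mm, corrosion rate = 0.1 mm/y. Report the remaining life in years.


Apply the remaining-life relation: RL = (t_current − t_min) / CR
RL = (11.7 − 4.2) / 0.1 = 7.5 / 0.1 = 75.0 years

75.0 years


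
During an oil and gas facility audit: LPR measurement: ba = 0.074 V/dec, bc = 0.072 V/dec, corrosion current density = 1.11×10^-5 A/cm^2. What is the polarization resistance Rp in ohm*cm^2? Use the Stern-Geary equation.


Apply the Stern-Geary equation: Rp = ba*bc / (2.303*icorr*(ba+bc))
ba*bc = 0.074*0.072 = 0.005328
ba+bc = 0.146; 2.303*icorr*(ba+bc) = 2.303*1.11×10^-5*0.146 = 3.7322418×10^-6
Rp = 0.005328 / 3.7322418×10^-6 = 1427.6 ohm*cm^2

1427.6 ohm*cm^2


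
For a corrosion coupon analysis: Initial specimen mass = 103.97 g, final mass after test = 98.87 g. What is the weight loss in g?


Weight loss = initial − final
WL = 103.97 − 98.87 = 5.1 g

5.1 g


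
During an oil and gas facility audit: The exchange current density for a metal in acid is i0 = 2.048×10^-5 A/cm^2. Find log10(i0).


i0 = 2.048×10^-5 A/cm^2
log10(i0) = -4.689

-4.689


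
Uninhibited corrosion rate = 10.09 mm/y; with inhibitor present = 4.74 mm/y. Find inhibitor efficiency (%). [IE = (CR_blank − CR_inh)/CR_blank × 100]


Apply the inhibitor-efficiency definition: IE = (CR_blank − CR_inh)/CR_blank × 100
IE = (10.09 − 4.74) / 10.09 × 100
IE = 5.35 / 10.09 × 100 = 53.0 %

53.0 %


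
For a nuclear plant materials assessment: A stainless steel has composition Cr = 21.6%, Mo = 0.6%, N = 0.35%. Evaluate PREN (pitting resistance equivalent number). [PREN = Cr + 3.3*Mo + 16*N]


Apply the PREN formula: PREN = Cr + 3.3*Mo + 16*N
PREN = 21.6 + 3.3*0.6 + 16*0.35
PREN = 21.6 + 1.98 + 5.6 = 29.18

29.18


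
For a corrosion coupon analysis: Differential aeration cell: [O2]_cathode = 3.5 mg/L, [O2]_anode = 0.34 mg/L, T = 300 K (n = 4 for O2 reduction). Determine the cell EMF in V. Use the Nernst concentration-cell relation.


Apply the Nernst concentration-cell relation: E = (RT/nF)*ln(C_cathode/C_anode)
RT/nF = 8.314*300/(4*96485) = 0.00646266 V
ln(3.5/0.34) = 2.33157
E = 0.00646266 * 2.33157 = 0.01507 V

0.01507 V


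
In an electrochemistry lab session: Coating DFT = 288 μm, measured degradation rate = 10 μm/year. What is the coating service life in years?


Service life = thickness / degradation rate
Life = 288 / 10 = 28.8 years

28.8 years


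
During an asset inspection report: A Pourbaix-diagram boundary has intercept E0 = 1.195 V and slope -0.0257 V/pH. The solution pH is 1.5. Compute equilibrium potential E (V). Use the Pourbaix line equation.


Apply the Pourbaix line equation: E = E0 + slope*pH
E = 1.195 + (-0.0257)*1.5 = 1.195 + (-0.03855) = 1.15645 V
Rounded to 3 decimal places: E = 1.156 V

1.156 V


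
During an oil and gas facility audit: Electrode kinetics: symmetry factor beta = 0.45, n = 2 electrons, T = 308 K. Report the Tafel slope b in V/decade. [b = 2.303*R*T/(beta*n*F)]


Apply the Tafel slope relation: b = 2.303*R*T/(beta*n*F)
Numerator: 2.303 * 8.314 * 308 = 5897.32
Denominator: 0.45 * 2 * 96485 = 86836.5
b = 5897.32 / 86836.5 = 0.068 V/decade

0.068 V/decade


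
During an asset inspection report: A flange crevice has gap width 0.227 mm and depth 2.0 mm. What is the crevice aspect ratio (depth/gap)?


Aspect ratio = depth / gap
Ratio = 2.0 / 0.227 = 8.8

8.8


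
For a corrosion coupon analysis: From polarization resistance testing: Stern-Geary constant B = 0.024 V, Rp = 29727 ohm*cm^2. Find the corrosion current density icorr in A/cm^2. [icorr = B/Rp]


Apply the Stern-Geary relation: icorr = B / Rp
icorr = 0.024 / 29727 = 8.073×10^-7 A/cm^2

8.073×10^-7 A/cm^2


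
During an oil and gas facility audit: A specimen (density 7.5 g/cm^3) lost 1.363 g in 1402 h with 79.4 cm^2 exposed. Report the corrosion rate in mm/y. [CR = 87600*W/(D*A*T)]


Apply the mm/y weight-loss relation: CR = 87600 * W / (D * A * T)
Numerator: 87600 * 1.363 = 119398.8
Denominator: 7.5 * 79.4 * 1402 = 834891.0
CR = 119398.8 / 834891.0 = 0.143 mm/y

0.143 mm/y


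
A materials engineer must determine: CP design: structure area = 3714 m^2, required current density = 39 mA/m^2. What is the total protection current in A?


I = area * current density, then convert mA → A (÷1000)
I = 3714 * 39 / 1000 = 144.85 A

144.85 A


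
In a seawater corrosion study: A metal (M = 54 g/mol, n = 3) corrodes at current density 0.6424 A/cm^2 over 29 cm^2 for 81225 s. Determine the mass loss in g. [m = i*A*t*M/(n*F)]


Apply Faraday's law: m = i*A*t*M / (n*F)
Total charge passed Q = i*A*t = 0.6424*29*81225 = 1513189.26 C
m = Q*M/(n*F) = 1513189.26*54/(3*96485) = 282.2968 g

282.2968 g


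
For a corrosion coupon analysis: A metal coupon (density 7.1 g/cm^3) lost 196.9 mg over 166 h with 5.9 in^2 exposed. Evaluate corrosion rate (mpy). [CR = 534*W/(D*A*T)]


Apply the mpy weight-loss relation: CR = 534 * W / (D * A * T)
Numerator: 534 * 196.9 = 105144.6
Denominator: 7.1 * 5.9 * 166 = 6953.74
CR = 105144.6 / 6953.74 = 15.1206 mpy

15.1206 mpy


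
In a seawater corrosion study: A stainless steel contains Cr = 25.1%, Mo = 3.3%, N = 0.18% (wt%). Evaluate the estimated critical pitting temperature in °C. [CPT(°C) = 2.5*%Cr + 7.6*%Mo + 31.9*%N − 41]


Apply the ASTM G48 empirical CPT estimate: CPT(°C) = 2.5*%Cr + 7.6*%Mo + 31.9*%N − 41
2.5*25.1 = 62.75; 7.6*3.3 = 25.08; 31.9*0.18 = 5.742
CPT = 62.75 + 25.08 + 5.742 − 41 = 52.572 °C
Rounded to 0.1 °C: CPT ≈ 52.6 °C

52.6 °C


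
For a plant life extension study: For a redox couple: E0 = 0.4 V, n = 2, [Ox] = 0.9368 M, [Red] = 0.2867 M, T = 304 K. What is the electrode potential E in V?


Apply the Nernst equation: E = E0 + (RT/nF)*ln([Ox]/[Red])
Step 1: RT/nF = 8.314*304/(2*96485) = 0.01309766 V
Step 2: [Ox]/[Red] = 0.9368/0.2867 = 3.267527
Step 3: ln(3.267527) = 1.184033
Step 4: correction = 0.01309766 * 1.184033 = 0.016 V
E = 0.4 + 0.016 = 0.416 V

0.416 V


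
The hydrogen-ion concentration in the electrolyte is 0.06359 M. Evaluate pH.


pH = −log10[H+]
pH = −log10(0.06359) = 1.2

1.2


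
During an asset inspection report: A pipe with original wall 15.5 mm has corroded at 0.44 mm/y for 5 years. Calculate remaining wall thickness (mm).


Remaining wall = original − CR × time
t = 15.5 − 0.44*5 = 15.5 − 2.2 = 13.3 mm

13.3 mm


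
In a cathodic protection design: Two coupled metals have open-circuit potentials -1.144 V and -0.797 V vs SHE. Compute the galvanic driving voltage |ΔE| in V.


Driving voltage is the absolute potential difference.
|ΔE| = |-1.144 − (-0.797)| = 0.347 V

0.347 V


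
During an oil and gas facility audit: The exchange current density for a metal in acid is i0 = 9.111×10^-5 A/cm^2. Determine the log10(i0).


i0 = 9.111×10^-5 A/cm^2
log10(i0) = -4.04

-4.04


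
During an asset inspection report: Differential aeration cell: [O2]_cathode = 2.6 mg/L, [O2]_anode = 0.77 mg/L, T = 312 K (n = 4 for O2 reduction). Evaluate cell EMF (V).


Apply the Nernst concentration-cell relation: E = (RT/nF)*ln(C_cathode/C_anode)
RT/nF = 8.314*312/(4*96485) = 0.00672117 V
ln(2.6/0.77) = 1.21688
E = 0.00672117 * 1.21688 = 0.00818 V

0.00818 V


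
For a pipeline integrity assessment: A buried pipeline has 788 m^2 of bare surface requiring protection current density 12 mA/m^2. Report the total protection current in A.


I = area * current density, then convert mA → A (÷1000)
I = 788 * 12 / 1000 = 9.46 A

9.46 A


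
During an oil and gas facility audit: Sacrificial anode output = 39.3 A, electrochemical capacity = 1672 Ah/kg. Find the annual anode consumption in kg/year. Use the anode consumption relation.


Annual consumption = current * hours per year / capacity
Rate = 39.3 * 8760 / 1672 = 205.9 kg/year

205.9 kg/year


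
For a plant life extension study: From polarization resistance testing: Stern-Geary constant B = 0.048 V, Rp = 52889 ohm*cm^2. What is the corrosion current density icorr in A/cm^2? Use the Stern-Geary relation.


Apply the Stern-Geary relation: icorr = B / Rp
icorr = 0.048 / 52889 = 9.076×10^-7 A/cm^2

9.076×10^-7 A/cm^2
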